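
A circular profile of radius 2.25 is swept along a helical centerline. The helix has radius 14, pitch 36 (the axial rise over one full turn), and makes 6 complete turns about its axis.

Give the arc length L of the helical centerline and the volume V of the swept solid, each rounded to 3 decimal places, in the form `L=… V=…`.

2πR = 2π·14 = 87.964594
per-turn = √(87.964594² + 36²) = √(7737.7699 + 1296) = √9033.7699 = 95.046146
L = 6 × 95.046146 = 570.276875
V = π·2.25² × L = 15.904313 × 570.276875 = 9069.861814

L=570.277 V=9069.862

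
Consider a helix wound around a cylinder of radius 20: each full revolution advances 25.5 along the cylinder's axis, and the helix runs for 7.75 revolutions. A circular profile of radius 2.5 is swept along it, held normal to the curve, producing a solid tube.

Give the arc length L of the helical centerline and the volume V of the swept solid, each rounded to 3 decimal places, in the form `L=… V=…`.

L=993.743 V=19512.093

2πR = 2π·20 = 125.663706
per-turn = √(125.663706² + 25.5²) = √(15791.3670 + 650.25) = √16441.6170 = 128.224869
L = 7.75 × 128.224869 = 993.742735
V = π·2.5² × L = 19.634954 × 993.742735 = 19512.092976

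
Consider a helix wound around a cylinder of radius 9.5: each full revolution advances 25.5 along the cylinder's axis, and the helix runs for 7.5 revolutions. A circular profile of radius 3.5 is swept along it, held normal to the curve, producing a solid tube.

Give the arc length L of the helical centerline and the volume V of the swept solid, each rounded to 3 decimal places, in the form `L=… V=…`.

2πR = 2π·9.5 = 59.690260
per-turn = √(59.690260² + 25.5²) = √(3562.9272 + 650.25) = √4213.1772 = 64.908992
L = 7.5 × 64.908992 = 486.817437
V = π·3.5² × L = 38.484510 × 486.817437 = 18734.930522

L=486.817 V=18734.931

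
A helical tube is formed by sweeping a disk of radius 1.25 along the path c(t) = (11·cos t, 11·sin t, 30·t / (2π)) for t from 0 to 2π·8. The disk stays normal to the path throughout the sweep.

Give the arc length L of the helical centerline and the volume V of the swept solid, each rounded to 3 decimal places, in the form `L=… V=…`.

L=602.761 V=2958.796

2πR = 2π·11 = 69.115038
per-turn = √(69.115038² + 30²) = √(4776.8885 + 900) = √5676.8885 = 75.345129
L = 8 × 75.345129 = 602.761036
V = π·1.25² × L = 4.908739 × 602.761036 = 2958.796314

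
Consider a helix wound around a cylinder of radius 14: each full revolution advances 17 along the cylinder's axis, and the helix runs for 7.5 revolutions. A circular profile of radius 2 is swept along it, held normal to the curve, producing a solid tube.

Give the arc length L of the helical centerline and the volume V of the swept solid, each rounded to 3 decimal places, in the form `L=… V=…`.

L=671.942 V=8443.870

2πR = 2π·14 = 87.964594
per-turn = √(87.964594² + 17²) = √(7737.7699 + 289) = √8026.7699 = 89.592242
L = 7.5 × 89.592242 = 671.941816
V = π·2² × L = 12.566371 × 671.941816 = 8443.869891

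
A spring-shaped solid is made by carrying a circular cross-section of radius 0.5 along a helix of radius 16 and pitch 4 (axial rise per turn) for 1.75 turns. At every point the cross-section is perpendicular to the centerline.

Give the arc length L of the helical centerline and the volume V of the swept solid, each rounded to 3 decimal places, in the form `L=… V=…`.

L=176.068 V=138.284

2πR = 2π·16 = 100.530965
per-turn = √(100.530965² + 4²) = √(10106.4749 + 16) = √10122.4749 = 100.610511
L = 1.75 × 100.610511 = 176.068394
V = π·0.5² × L = 0.785398 × 176.068394 = 138.283793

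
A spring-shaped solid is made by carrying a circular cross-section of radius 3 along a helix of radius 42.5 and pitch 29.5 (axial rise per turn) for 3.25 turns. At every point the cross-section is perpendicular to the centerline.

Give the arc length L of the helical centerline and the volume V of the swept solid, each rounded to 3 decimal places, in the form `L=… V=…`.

2πR = 2π·42.5 = 267.035376
per-turn = √(267.035376² + 29.5²) = √(71307.8918 + 870.25) = √72178.1418 = 268.659900
L = 3.25 × 268.659900 = 873.144675
V = π·3² × L = 28.274334 × 873.144675 = 24687.584057

L=873.145 V=24687.584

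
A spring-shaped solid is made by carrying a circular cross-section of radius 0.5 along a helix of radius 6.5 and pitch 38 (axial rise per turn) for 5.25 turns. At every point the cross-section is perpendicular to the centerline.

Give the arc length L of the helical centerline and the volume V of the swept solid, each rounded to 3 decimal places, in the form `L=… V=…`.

2πR = 2π·6.5 = 40.840704
per-turn = √(40.840704² + 38²) = √(1667.9631 + 1444) = √3111.9631 = 55.784972
L = 5.25 × 55.784972 = 292.871105
V = π·0.5² × L = 0.785398 × 292.871105 = 230.020428

L=292.871 V=230.020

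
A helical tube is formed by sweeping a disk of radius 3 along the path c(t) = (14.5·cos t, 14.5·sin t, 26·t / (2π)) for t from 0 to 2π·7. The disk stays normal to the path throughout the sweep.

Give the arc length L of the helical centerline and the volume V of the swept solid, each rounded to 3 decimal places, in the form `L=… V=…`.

L=663.205 V=18751.672

2πR = 2π·14.5 = 91.106187
per-turn = √(91.106187² + 26²) = √(8300.3373 + 676) = √8976.3373 = 94.743534
L = 7 × 94.743534 = 663.204740
V = π·3² × L = 28.274334 × 663.204740 = 18751.672264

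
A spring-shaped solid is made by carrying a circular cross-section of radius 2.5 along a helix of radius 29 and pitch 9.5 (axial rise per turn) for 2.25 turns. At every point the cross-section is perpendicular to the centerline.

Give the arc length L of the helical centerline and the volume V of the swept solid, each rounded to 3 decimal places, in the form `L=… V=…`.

L=410.535 V=8060.830

2πR = 2π·29 = 182.212374
per-turn = √(182.212374² + 9.5²) = √(33201.3492 + 90.25) = √33291.5992 = 182.459856
L = 2.25 × 182.459856 = 410.534677
V = π·2.5² × L = 19.634954 × 410.534677 = 8060.829532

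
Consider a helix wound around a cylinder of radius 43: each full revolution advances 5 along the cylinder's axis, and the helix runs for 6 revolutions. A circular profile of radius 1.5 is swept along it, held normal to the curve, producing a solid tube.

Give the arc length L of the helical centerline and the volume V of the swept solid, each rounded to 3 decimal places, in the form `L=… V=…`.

L=1621.339 V=11460.573

2πR = 2π·43 = 270.176968
per-turn = √(270.176968² + 5²) = √(72995.5942 + 25) = √73020.5942 = 270.223230
L = 6 × 270.223230 = 1621.339381
V = π·1.5² × L = 7.068583 × 1621.339381 = 11460.572751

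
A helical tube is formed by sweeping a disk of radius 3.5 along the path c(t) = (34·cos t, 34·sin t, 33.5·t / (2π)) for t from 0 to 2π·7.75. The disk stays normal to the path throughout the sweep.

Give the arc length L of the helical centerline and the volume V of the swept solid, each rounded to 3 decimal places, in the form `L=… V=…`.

2πR = 2π·34 = 213.628300
per-turn = √(213.628300² + 33.5²) = √(45637.0508 + 1122.25) = √46759.3008 = 216.238990
L = 7.75 × 216.238990 = 1675.852172
V = π·3.5² × L = 38.484510 × 1675.852172 = 64494.349671

L=1675.852 V=64494.350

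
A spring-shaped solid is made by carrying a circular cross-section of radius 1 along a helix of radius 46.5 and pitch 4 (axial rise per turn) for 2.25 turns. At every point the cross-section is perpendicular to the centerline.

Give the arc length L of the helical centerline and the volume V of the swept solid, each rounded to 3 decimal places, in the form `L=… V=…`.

L=657.440 V=2065.408

2πR = 2π·46.5 = 292.168117
per-turn = √(292.168117² + 4²) = √(85362.2085 + 16) = √85378.2085 = 292.195497
L = 2.25 × 292.195497 = 657.439868
V = π·1² × L = 3.141593 × 657.439868 = 2065.408260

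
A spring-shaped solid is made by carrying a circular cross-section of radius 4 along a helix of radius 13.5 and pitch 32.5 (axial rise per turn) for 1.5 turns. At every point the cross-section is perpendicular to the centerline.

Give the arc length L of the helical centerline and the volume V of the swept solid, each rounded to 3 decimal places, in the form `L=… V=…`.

L=136.254 V=6848.878

2πR = 2π·13.5 = 84.823002
per-turn = √(84.823002² + 32.5²) = √(7194.9416 + 1056.25) = √8251.1916 = 90.836070
L = 1.5 × 90.836070 = 136.254105
V = π·4² × L = 50.265482 × 136.254105 = 6848.878323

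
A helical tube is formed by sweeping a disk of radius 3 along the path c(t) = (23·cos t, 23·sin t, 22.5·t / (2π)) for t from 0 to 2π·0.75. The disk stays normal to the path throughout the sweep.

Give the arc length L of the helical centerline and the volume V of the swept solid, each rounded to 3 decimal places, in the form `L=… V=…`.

L=109.691 V=3101.433

2πR = 2π·23 = 144.513262
per-turn = √(144.513262² + 22.5²) = √(20884.0829 + 506.25) = √21390.3329 = 146.254343
L = 0.75 × 146.254343 = 109.690757
V = π·3² × L = 28.274334 × 109.690757 = 3101.433099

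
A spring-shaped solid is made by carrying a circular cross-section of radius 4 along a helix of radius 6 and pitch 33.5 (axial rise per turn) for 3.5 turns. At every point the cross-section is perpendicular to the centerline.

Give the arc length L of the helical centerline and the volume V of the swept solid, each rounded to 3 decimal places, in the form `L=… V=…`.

L=176.515 V=8872.612

2πR = 2π·6 = 37.699112
per-turn = √(37.699112² + 33.5²) = √(1421.2230 + 1122.25) = √2543.4730 = 50.432857
L = 3.5 × 50.432857 = 176.514998
V = π·4² × L = 50.265482 × 176.514998 = 8872.611556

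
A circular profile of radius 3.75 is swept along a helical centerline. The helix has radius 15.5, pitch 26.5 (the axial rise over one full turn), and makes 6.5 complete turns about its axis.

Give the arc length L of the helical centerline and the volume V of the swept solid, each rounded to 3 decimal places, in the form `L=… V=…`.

L=656.047 V=28983.287

2πR = 2π·15.5 = 97.389372
per-turn = √(97.389372² + 26.5²) = √(9484.6898 + 702.25) = √10186.9398 = 100.930371
L = 6.5 × 100.930371 = 656.047413
V = π·3.75² × L = 44.178647 × 656.047413 = 28983.286861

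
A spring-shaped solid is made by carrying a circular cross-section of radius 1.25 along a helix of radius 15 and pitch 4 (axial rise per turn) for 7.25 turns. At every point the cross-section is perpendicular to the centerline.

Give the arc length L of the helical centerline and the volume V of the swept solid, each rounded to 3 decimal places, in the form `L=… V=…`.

L=683.912 V=3357.143

2πR = 2π·15 = 94.247780
per-turn = √(94.247780² + 4²) = √(8882.6440 + 16) = √8898.6440 = 94.332624
L = 7.25 × 94.332624 = 683.911524
V = π·1.25² × L = 4.908739 × 683.911524 = 3357.142845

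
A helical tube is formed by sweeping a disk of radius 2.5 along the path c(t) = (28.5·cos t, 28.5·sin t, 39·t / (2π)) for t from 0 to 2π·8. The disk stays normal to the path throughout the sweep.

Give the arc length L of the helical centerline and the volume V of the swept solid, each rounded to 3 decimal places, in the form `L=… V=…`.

2πR = 2π·28.5 = 179.070781
per-turn = √(179.070781² + 39²) = √(32066.3447 + 1521) = √33587.3447 = 183.268504
L = 8 × 183.268504 = 1466.148035
V = π·2.5² × L = 19.634954 × 1466.148035 = 28787.749350

L=1466.148 V=28787.749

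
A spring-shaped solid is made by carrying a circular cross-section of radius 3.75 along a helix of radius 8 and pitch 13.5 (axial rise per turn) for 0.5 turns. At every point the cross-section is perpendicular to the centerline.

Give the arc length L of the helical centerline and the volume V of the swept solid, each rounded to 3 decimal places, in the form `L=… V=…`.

L=26.023 V=1149.678

2πR = 2π·8 = 50.265482
per-turn = √(50.265482² + 13.5²) = √(2526.6187 + 182.25) = √2708.8687 = 52.046794
L = 0.5 × 52.046794 = 26.023397
V = π·3.75² × L = 44.178647 × 26.023397 = 1149.678453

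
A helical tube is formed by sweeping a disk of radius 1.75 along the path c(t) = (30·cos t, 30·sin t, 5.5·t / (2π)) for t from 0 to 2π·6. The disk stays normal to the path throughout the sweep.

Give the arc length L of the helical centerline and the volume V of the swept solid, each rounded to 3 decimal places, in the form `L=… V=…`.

L=1131.455 V=10885.870

2πR = 2π·30 = 188.495559
per-turn = √(188.495559² + 5.5²) = √(35530.5758 + 30.25) = √35560.8258 = 188.575783
L = 6 × 188.575783 = 1131.454697
V = π·1.75² × L = 9.621128 × 1131.454697 = 10885.869898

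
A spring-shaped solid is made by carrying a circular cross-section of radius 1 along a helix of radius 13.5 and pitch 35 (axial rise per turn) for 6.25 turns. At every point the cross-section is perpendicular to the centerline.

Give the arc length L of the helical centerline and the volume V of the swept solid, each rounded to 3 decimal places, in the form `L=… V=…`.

2πR = 2π·13.5 = 84.823002
per-turn = √(84.823002² + 35²) = √(7194.9416 + 1225) = √8419.9416 = 91.760240
L = 6.25 × 91.760240 = 573.501499
V = π·1² × L = 3.141593 × 573.501499 = 1801.708095

L=573.501 V=1801.708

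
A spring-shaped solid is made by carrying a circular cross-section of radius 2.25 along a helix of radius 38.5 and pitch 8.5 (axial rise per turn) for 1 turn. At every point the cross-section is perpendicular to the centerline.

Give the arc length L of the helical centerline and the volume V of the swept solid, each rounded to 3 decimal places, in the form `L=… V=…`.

2πR = 2π·38.5 = 241.902634
per-turn = √(241.902634² + 8.5²) = √(58516.8845 + 72.25) = √58589.1345 = 242.051925
L = 1 × 242.051925 = 242.051925
V = π·2.25² × L = 15.904313 × 242.051925 = 3849.669534

L=242.052 V=3849.670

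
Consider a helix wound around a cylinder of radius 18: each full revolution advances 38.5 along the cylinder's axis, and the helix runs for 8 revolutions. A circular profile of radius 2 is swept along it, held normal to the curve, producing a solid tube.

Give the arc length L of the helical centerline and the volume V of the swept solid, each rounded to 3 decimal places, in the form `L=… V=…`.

L=955.766 V=12010.509

2πR = 2π·18 = 113.097336
per-turn = √(113.097336² + 38.5²) = √(12791.0073 + 1482.25) = √14273.2573 = 119.470738
L = 8 × 119.470738 = 955.765906
V = π·2² × L = 12.566371 × 955.765906 = 12010.508598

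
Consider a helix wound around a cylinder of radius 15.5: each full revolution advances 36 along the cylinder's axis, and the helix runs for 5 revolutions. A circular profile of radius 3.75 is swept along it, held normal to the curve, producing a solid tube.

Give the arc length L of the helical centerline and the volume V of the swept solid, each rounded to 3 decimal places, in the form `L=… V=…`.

L=519.151 V=22935.367

2πR = 2π·15.5 = 97.389372
per-turn = √(97.389372² + 36²) = √(9484.6898 + 1296) = √10780.6898 = 103.830101
L = 5 × 103.830101 = 519.150504
V = π·3.75² × L = 44.178647 × 519.150504 = 22935.366693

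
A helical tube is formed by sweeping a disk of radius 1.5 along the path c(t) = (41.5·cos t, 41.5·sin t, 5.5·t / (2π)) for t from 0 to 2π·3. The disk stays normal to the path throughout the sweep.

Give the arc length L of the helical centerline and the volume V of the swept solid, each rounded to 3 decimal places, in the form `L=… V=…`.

L=782.431 V=5530.676

2πR = 2π·41.5 = 260.752190
per-turn = √(260.752190² + 5.5²) = √(67991.7047 + 30.25) = √68021.9547 = 260.810189
L = 3 × 260.810189 = 782.430567
V = π·1.5² × L = 7.068583 × 782.430567 = 5530.675774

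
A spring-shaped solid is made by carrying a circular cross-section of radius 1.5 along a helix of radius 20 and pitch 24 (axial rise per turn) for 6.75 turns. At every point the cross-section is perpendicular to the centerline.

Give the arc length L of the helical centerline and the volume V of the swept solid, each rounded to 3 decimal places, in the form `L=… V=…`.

2πR = 2π·20 = 125.663706
per-turn = √(125.663706² + 24²) = √(15791.3670 + 576) = √16367.3670 = 127.935011
L = 6.75 × 127.935011 = 863.561324
V = π·1.5² × L = 7.068583 × 863.561324 = 6104.155303

L=863.561 V=6104.155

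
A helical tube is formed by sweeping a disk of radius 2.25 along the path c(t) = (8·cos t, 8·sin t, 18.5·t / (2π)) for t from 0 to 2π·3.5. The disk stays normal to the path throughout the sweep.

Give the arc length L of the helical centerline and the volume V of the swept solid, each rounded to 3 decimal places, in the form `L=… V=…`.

L=187.466 V=2981.524

2πR = 2π·8 = 50.265482
per-turn = √(50.265482² + 18.5²) = √(2526.6187 + 342.25) = √2868.8687 = 53.561822
L = 3.5 × 53.561822 = 187.466375
V = π·2.25² × L = 15.904313 × 187.466375 = 2981.523875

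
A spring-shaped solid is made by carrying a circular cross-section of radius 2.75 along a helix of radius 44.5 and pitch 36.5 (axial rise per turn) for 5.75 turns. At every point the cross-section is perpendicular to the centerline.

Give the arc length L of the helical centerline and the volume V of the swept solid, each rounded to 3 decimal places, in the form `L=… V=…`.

2πR = 2π·44.5 = 279.601746
per-turn = √(279.601746² + 36.5²) = √(78177.1365 + 1332.25) = √79509.3865 = 281.974088
L = 5.75 × 281.974088 = 1621.351008
V = π·2.75² × L = 23.758294 × 1621.351008 = 38520.534634

L=1621.351 V=38520.535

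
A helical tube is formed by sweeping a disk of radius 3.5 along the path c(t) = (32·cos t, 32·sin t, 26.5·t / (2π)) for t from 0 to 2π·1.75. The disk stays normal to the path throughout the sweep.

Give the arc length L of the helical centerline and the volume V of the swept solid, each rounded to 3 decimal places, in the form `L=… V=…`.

2πR = 2π·32 = 201.061930
per-turn = √(201.061930² + 26.5²) = √(40425.8996 + 702.25) = √41128.1496 = 202.800763
L = 1.75 × 202.800763 = 354.901336
V = π·3.5² × L = 38.484510 × 354.901336 = 13658.204013

L=354.901 V=13658.204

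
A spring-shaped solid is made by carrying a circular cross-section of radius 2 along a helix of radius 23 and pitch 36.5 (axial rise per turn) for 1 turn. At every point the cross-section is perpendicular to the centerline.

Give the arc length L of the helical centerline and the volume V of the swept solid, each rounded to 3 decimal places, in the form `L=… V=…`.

L=149.051 V=1873.036

2πR = 2π·23 = 144.513262
per-turn = √(144.513262² + 36.5²) = √(20884.0829 + 1332.25) = √22216.3329 = 149.051444
L = 1 × 149.051444 = 149.051444
V = π·2² × L = 12.566371 × 149.051444 = 1873.035684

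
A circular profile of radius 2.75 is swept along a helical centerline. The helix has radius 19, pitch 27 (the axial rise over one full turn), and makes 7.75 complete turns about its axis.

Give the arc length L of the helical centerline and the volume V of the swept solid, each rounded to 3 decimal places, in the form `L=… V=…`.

L=948.567 V=22536.327

2πR = 2π·19 = 119.380521
per-turn = √(119.380521² + 27²) = √(14251.7088 + 729) = √14980.7088 = 122.395706
L = 7.75 × 122.395706 = 948.566719
V = π·2.75² × L = 23.758294 × 948.566719 = 22536.327399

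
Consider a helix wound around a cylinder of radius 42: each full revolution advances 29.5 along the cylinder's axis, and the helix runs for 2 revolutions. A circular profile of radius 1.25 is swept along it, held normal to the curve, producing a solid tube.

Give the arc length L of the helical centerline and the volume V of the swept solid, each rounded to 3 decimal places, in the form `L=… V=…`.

L=531.075 V=2606.909

2πR = 2π·42 = 263.893783
per-turn = √(263.893783² + 29.5²) = √(69639.9287 + 870.25) = √70510.1787 = 265.537528
L = 2 × 265.537528 = 531.075056
V = π·1.25² × L = 4.908739 × 531.075056 = 2606.908583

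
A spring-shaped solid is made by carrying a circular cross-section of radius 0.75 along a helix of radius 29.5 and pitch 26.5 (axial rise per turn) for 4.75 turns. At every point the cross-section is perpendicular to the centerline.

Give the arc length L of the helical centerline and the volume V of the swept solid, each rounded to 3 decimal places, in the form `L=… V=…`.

L=889.384 V=1571.671

2πR = 2π·29.5 = 185.353967
per-turn = √(185.353967² + 26.5²) = √(34356.0929 + 702.25) = √35058.3429 = 187.238732
L = 4.75 × 187.238732 = 889.383979
V = π·0.75² × L = 1.767146 × 889.383979 = 1571.671223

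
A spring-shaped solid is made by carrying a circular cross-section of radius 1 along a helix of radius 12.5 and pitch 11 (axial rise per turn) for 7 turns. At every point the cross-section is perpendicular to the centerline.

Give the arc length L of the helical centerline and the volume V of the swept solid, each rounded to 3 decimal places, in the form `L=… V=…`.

2πR = 2π·12.5 = 78.539816
per-turn = √(78.539816² + 11²) = √(6168.5028 + 121) = √6289.5028 = 79.306385
L = 7 × 79.306385 = 555.144697
V = π·1² × L = 3.141593 × 555.144697 = 1744.038502

L=555.145 V=1744.039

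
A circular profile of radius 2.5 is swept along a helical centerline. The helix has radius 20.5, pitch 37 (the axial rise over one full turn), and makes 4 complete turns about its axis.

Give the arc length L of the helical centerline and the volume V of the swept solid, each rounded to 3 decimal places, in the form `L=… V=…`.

2πR = 2π·20.5 = 128.805299
per-turn = √(128.805299² + 37²) = √(16590.8050 + 1369) = √17959.8050 = 134.014197
L = 4 × 134.014197 = 536.056788
V = π·2.5² × L = 19.634954 × 536.056788 = 10525.450419

L=536.057 V=10525.450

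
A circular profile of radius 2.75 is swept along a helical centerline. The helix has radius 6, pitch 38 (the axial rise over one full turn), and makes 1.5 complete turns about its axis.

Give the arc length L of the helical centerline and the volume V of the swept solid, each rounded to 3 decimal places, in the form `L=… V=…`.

L=80.292 V=1907.593

2πR = 2π·6 = 37.699112
per-turn = √(37.699112² + 38²) = √(1421.2230 + 1444) = √2865.2230 = 53.527778
L = 1.5 × 53.527778 = 80.291667
V = π·2.75² × L = 23.758294 × 80.291667 = 1907.593071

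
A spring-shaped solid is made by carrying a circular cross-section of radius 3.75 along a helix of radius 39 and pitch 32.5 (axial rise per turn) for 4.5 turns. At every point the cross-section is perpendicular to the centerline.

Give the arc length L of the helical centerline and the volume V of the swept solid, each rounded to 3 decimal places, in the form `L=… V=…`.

2πR = 2π·39 = 245.044227
per-turn = √(245.044227² + 32.5²) = √(60046.6732 + 1056.25) = √61102.9232 = 247.190055
L = 4.5 × 247.190055 = 1112.355246
V = π·3.75² × L = 44.178647 × 1112.355246 = 49142.349428

L=1112.355 V=49142.349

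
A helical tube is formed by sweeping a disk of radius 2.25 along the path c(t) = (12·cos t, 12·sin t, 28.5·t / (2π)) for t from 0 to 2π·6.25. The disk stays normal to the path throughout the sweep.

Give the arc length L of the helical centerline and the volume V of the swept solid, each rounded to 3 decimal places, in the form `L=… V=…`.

L=503.780 V=8012.280

2πR = 2π·12 = 75.398224
per-turn = √(75.398224² + 28.5²) = √(5684.8921 + 812.25) = √6497.1421 = 80.604852
L = 6.25 × 80.604852 = 503.780324
V = π·2.25² × L = 15.904313 × 503.780324 = 8012.279857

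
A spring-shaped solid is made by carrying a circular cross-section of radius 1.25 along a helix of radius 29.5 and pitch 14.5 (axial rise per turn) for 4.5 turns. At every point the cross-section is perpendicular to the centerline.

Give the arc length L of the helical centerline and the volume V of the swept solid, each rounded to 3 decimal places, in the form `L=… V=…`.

L=836.641 V=4106.853

2πR = 2π·29.5 = 185.353967
per-turn = √(185.353967² + 14.5²) = √(34356.0929 + 210.25) = √34566.3429 = 185.920260
L = 4.5 × 185.920260 = 836.641168
V = π·1.25² × L = 4.908739 × 836.641168 = 4106.852730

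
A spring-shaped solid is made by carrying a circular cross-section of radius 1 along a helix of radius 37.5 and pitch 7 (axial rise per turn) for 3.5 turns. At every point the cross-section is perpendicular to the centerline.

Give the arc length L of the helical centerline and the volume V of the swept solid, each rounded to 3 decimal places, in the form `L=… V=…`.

2πR = 2π·37.5 = 235.619449
per-turn = √(235.619449² + 7²) = √(55516.5248 + 49) = √55565.5248 = 235.723407
L = 3.5 × 235.723407 = 825.031926
V = π·1² × L = 3.141593 × 825.031926 = 2591.914236

L=825.032 V=2591.914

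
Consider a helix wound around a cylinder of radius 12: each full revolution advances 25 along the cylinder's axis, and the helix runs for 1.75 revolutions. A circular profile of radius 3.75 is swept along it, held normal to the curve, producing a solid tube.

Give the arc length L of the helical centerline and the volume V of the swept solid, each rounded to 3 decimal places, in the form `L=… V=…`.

L=139.011 V=6141.316

2πR = 2π·12 = 75.398224
per-turn = √(75.398224² + 25²) = √(5684.8921 + 625) = √6309.8921 = 79.434829
L = 1.75 × 79.434829 = 139.010952
V = π·3.75² × L = 44.178647 × 139.010952 = 6141.315717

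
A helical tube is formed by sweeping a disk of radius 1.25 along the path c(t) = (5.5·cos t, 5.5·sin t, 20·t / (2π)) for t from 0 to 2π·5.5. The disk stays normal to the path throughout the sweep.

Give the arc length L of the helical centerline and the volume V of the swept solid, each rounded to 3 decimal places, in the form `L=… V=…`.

2πR = 2π·5.5 = 34.557519
per-turn = √(34.557519² + 20²) = √(1194.2221 + 400) = √1594.2221 = 39.927711
L = 5.5 × 39.927711 = 219.602412
V = π·1.25² × L = 4.908739 × 219.602412 = 1077.970821

L=219.602 V=1077.971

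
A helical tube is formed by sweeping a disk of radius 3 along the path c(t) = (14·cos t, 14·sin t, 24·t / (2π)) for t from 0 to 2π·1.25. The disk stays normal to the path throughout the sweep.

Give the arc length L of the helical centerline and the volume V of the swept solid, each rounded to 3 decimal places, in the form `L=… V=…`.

L=113.975 V=3222.563

2πR = 2π·14 = 87.964594
per-turn = √(87.964594² + 24²) = √(7737.7699 + 576) = √8313.7699 = 91.179876
L = 1.25 × 91.179876 = 113.974845
V = π·3² × L = 28.274334 × 113.974845 = 3222.562834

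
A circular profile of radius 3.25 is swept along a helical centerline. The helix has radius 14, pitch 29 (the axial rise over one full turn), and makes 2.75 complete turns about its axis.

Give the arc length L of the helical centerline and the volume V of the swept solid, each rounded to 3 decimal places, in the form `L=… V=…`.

L=254.710 V=8452.045

2πR = 2π·14 = 87.964594
per-turn = √(87.964594² + 29²) = √(7737.7699 + 841) = √8578.7699 = 92.621649
L = 2.75 × 92.621649 = 254.709535
V = π·3.25² × L = 33.183072 × 254.709535 = 8452.044927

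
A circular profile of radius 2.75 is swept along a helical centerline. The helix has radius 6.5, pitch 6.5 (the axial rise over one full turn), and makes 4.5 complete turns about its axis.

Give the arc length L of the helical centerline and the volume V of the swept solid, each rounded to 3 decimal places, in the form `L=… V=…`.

L=186.096 V=4421.330

2πR = 2π·6.5 = 40.840704
per-turn = √(40.840704² + 6.5²) = √(1667.9631 + 42.25) = √1710.2131 = 41.354723
L = 4.5 × 41.354723 = 186.096255
V = π·2.75² × L = 23.758294 × 186.096255 = 4421.329623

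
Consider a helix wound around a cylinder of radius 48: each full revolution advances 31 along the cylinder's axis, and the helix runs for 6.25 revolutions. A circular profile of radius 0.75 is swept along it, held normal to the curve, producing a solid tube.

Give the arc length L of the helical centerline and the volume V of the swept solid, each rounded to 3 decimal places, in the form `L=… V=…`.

2πR = 2π·48 = 301.592895
per-turn = √(301.592895² + 31²) = √(90958.2742 + 961) = √91919.2742 = 303.181916
L = 6.25 × 303.181916 = 1894.886975
V = π·0.75² × L = 1.767146 × 1894.886975 = 3348.541687

L=1894.887 V=3348.542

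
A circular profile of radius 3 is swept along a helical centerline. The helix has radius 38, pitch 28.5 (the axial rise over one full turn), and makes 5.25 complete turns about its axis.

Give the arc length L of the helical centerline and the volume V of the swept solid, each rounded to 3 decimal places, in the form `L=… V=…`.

2πR = 2π·38 = 238.761042
per-turn = √(238.761042² + 28.5²) = √(57006.8350 + 812.25) = √57819.0850 = 240.455994
L = 5.25 × 240.455994 = 1262.393968
V = π·3² × L = 28.274334 × 1262.393968 = 35693.348547

L=1262.394 V=35693.349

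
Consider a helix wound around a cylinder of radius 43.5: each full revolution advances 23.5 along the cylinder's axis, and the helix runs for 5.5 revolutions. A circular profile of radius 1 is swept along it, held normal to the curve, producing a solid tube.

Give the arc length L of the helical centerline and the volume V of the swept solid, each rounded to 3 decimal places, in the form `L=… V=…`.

2πR = 2π·43.5 = 273.318561
per-turn = √(273.318561² + 23.5²) = √(74703.0357 + 552.25) = √75255.2857 = 274.326969
L = 5.5 × 274.326969 = 1508.798327
V = π·1² × L = 3.141593 × 1508.798327 = 4740.029741

L=1508.798 V=4740.030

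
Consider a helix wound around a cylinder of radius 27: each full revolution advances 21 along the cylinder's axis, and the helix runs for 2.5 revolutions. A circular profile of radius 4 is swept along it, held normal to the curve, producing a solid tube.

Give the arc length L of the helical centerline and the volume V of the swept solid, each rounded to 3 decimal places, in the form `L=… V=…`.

L=427.352 V=21481.058

2πR = 2π·27 = 169.646003
per-turn = √(169.646003² + 21²) = √(28779.7664 + 441) = √29220.7664 = 170.940827
L = 2.5 × 170.940827 = 427.352068
V = π·4² × L = 50.265482 × 427.352068 = 21481.057888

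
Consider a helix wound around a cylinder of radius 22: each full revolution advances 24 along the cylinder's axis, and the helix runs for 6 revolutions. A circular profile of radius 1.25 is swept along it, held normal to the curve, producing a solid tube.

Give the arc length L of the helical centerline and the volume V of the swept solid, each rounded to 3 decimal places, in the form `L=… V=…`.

L=841.789 V=4132.120

2πR = 2π·22 = 138.230077
per-turn = √(138.230077² + 24²) = √(19107.5541 + 576) = √19683.5541 = 140.298090
L = 6 × 140.298090 = 841.788541
V = π·1.25² × L = 4.908739 × 841.788541 = 4132.119840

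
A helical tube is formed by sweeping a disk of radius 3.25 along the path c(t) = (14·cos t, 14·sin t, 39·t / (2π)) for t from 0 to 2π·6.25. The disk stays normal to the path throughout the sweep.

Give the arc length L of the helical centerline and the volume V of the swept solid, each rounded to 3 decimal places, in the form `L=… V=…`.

2πR = 2π·14 = 87.964594
per-turn = √(87.964594² + 39²) = √(7737.7699 + 1521) = √9258.7699 = 96.222502
L = 6.25 × 96.222502 = 601.390636
V = π·3.25² × L = 33.183072 × 601.390636 = 19955.989023

L=601.391 V=19955.989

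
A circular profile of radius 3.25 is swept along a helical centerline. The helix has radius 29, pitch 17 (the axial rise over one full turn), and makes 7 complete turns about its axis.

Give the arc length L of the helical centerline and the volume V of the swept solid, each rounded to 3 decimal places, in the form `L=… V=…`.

L=1281.026 V=42508.372

2πR = 2π·29 = 182.212374
per-turn = √(182.212374² + 17²) = √(33201.3492 + 289) = √33490.3492 = 183.003686
L = 7 × 183.003686 = 1281.025804
V = π·3.25² × L = 33.183072 × 1281.025804 = 42508.372012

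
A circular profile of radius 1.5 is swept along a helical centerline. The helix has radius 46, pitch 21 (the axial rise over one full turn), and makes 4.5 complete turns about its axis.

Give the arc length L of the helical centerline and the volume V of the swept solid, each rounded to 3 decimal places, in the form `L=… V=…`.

L=1304.048 V=9217.772

2πR = 2π·46 = 289.026524
per-turn = √(289.026524² + 21²) = √(83536.3317 + 441) = √83977.3317 = 289.788426
L = 4.5 × 289.788426 = 1304.047916
V = π·1.5² × L = 7.068583 × 1304.047916 = 9217.771540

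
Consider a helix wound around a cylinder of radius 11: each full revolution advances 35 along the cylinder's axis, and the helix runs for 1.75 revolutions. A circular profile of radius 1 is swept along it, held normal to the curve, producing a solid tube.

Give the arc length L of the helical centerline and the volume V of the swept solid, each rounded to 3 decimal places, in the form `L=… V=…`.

2πR = 2π·11 = 69.115038
per-turn = √(69.115038² + 35²) = √(4776.8885 + 1225) = √6001.8885 = 77.471856
L = 1.75 × 77.471856 = 135.575749
V = π·1² × L = 3.141593 × 135.575749 = 425.923776

L=135.576 V=425.924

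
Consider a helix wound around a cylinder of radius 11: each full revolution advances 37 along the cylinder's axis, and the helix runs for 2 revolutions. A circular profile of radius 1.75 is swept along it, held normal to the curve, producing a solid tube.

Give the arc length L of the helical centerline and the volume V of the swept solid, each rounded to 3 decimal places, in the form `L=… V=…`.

L=156.791 V=1508.510

2πR = 2π·11 = 69.115038
per-turn = √(69.115038² + 37²) = √(4776.8885 + 1369) = √6145.8885 = 78.395718
L = 2 × 78.395718 = 156.791435
V = π·1.75² × L = 9.621128 × 156.791435 = 1508.510388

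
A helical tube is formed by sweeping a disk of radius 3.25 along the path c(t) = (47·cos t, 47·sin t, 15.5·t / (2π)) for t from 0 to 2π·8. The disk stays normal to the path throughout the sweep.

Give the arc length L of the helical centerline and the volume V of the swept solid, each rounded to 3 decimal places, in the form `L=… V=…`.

L=2365.730 V=78502.178

2πR = 2π·47 = 295.309709
per-turn = √(295.309709² + 15.5²) = √(87207.8245 + 240.25) = √87448.0745 = 295.716206
L = 8 × 295.716206 = 2365.729648
V = π·3.25² × L = 33.183072 × 2365.729648 = 78502.178195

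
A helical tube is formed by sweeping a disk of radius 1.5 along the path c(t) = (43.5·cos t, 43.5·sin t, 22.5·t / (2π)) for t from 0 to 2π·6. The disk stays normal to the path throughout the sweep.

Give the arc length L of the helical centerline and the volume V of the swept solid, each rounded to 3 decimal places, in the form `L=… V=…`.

L=1645.459 V=11631.062

2πR = 2π·43.5 = 273.318561
per-turn = √(273.318561² + 22.5²) = √(74703.0357 + 506.25) = √75209.2857 = 274.243114
L = 6 × 274.243114 = 1645.458685
V = π·1.5² × L = 7.068583 × 1645.458685 = 11631.062066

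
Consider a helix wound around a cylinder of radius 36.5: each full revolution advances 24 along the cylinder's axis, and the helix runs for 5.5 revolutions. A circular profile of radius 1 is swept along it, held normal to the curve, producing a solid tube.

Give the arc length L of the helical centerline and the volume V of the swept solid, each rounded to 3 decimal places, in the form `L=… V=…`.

L=1268.238 V=3984.286

2πR = 2π·36.5 = 229.336264
per-turn = √(229.336264² + 24²) = √(52595.1219 + 576) = √53171.1219 = 230.588642
L = 5.5 × 230.588642 = 1268.237531
V = π·1² × L = 3.141593 × 1268.237531 = 3984.285712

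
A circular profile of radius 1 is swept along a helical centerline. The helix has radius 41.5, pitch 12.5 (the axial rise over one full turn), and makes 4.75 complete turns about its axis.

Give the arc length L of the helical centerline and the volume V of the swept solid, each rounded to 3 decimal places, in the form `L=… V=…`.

L=1239.995 V=3895.560

2πR = 2π·41.5 = 260.752190
per-turn = √(260.752190² + 12.5²) = √(67991.7047 + 156.25) = √68147.9547 = 261.051632
L = 4.75 × 261.051632 = 1239.995253
V = π·1² × L = 3.141593 × 1239.995253 = 3895.559978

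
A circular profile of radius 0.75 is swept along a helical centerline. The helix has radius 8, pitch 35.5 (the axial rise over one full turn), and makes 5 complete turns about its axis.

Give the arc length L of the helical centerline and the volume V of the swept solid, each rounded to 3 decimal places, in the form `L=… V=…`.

L=307.688 V=543.729

2πR = 2π·8 = 50.265482
per-turn = √(50.265482² + 35.5²) = √(2526.6187 + 1260.25) = √3786.8687 = 61.537539
L = 5 × 61.537539 = 307.687696
V = π·0.75² × L = 1.767146 × 307.687696 = 543.729040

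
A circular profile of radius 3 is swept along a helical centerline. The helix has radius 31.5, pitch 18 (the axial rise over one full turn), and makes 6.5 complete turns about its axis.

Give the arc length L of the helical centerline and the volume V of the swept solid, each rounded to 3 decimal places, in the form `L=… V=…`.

2πR = 2π·31.5 = 197.920337
per-turn = √(197.920337² + 18²) = √(39172.4599 + 324) = √39496.4599 = 198.737163
L = 6.5 × 198.737163 = 1291.791558
V = π·3² × L = 28.274334 × 1291.791558 = 36524.545818

L=1291.792 V=36524.546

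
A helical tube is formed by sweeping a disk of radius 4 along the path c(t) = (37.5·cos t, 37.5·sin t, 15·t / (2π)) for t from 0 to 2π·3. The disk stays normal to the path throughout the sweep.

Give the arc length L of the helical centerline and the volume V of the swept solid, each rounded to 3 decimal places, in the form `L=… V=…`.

L=708.289 V=35602.503

2πR = 2π·37.5 = 235.619449
per-turn = √(235.619449² + 15²) = √(55516.5248 + 225) = √55741.5248 = 236.096431
L = 3 × 236.096431 = 708.289293
V = π·4² × L = 50.265482 × 708.289293 = 35602.503040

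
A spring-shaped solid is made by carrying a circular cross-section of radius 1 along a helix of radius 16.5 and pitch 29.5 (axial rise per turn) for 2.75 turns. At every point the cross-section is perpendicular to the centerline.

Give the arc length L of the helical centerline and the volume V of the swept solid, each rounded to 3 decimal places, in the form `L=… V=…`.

L=296.417 V=931.221

2πR = 2π·16.5 = 103.672558
per-turn = √(103.672558² + 29.5²) = √(10747.9992 + 870.25) = √11618.2492 = 107.787983
L = 2.75 × 107.787983 = 296.416952
V = π·1² × L = 3.141593 × 296.416952 = 931.221319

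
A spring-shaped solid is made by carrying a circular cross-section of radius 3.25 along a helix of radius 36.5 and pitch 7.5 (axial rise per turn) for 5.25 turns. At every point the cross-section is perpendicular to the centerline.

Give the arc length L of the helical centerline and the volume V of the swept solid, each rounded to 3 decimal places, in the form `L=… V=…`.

2πR = 2π·36.5 = 229.336264
per-turn = √(229.336264² + 7.5²) = √(52595.1219 + 56.25) = √52651.3719 = 229.458867
L = 5.25 × 229.458867 = 1204.659054
V = π·3.25² × L = 33.183072 × 1204.659054 = 39974.288615

L=1204.659 V=39974.289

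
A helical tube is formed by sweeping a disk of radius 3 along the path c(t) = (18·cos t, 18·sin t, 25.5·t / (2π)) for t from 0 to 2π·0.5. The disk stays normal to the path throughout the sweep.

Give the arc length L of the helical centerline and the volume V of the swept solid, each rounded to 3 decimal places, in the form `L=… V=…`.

L=57.968 V=1639.013

2πR = 2π·18 = 113.097336
per-turn = √(113.097336² + 25.5²) = √(12791.0073 + 650.25) = √13441.2573 = 115.936436
L = 0.5 × 115.936436 = 57.968218
V = π·3² × L = 28.274334 × 57.968218 = 1639.012757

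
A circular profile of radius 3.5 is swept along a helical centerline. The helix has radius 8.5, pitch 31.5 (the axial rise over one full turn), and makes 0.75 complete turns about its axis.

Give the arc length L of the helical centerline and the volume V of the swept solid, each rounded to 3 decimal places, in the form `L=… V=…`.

L=46.503 V=1789.661

2πR = 2π·8.5 = 53.407075
per-turn = √(53.407075² + 31.5²) = √(2852.3157 + 992.25) = √3844.5657 = 62.004562
L = 0.75 × 62.004562 = 46.503421
V = π·3.5² × L = 38.484510 × 46.503421 = 1789.661381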